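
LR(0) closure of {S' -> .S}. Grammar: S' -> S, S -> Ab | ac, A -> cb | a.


Start: S' -> .S
For each item with dot before a nonterminal B, add B -> .γ for every B-production
Closure: [S' -> .S, S -> .Ab, S -> .ac, A -> .cb, A -> .a]


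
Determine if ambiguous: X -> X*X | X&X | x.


'x*x&x' has two parse trees (no precedence encoded between * and &)
Ambiguous


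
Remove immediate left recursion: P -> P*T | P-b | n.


Left-recursive alternatives: P*T, P-b; non-recursive: n
Introduce P': P -> nP', P' -> *TP' | -bP' | ε


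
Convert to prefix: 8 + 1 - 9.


left-to-right (same/higher precedence on left): tree is (- (+ 8 1) 9)
Prefix: - + 8 1 9


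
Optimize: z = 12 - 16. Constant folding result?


12 - 16 = -4 at compile time
Optimized: z = -4


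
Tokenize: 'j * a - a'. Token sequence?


Scan left to right, longest-match per lexeme
Tokens: ID(j), OP(*), ID(a), OP(-), ID(a)


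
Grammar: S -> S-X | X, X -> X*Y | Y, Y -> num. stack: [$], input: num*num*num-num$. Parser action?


no handle on stack; shift 'num'
Action: shift


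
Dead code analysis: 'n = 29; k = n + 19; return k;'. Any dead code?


n is read by k's definition; k is returned
No dead code


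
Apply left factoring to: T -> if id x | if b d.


Common prefix: 'if'
Factored: T -> if T', T' -> id x | b d


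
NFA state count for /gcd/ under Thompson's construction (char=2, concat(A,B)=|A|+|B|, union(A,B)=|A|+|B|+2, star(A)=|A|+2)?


Syntax tree has 3 char leaf(s), 0 union(s), 0 star(s)
chars contribute 3×2 = 6; each union adds +2; each star adds +2
Total: 6 + 0 + 0 = 6 states


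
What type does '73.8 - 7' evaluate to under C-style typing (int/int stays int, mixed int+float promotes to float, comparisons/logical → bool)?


Operand types: float - int
Rule: mixed int/float promotes to float; int/int stays int
Result type: float


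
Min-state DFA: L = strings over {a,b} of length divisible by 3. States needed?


Track length mod 3: states 0..2, accept at 0
Minimal DFA: 3 states


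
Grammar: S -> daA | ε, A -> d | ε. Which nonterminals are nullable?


A nonterminal is nullable iff some alternative derives ε (directly, or every symbol in it is nullable)
Nullable: {A, S}


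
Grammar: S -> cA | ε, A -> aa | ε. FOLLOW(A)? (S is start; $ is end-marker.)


$ ∈ FOLLOW(S). For each A -> αBβ: add FIRST(β)\{ε} to FOLLOW(B); if β nullable, add FOLLOW(A).
FOLLOW(A) = {$}


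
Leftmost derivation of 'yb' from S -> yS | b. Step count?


Derivation: S => yS => yb
Steps: 2


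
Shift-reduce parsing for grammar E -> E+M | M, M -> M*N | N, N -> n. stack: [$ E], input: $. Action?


start symbol E on stack, input exhausted
Action: accept


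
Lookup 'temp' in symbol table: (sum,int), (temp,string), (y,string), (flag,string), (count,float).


Lookup 'temp' → type string


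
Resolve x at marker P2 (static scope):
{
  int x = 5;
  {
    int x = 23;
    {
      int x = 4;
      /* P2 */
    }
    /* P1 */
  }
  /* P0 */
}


x declared in the same block as P2
x = 4


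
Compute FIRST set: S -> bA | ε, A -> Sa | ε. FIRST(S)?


Per alternative of S: FIRST(bA) = {b}; FIRST(ε) = {ε}
FIRST(S) = {b, ε}


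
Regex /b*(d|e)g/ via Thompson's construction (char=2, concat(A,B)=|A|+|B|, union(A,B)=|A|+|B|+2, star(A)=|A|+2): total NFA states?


Syntax tree has 4 char leaf(s), 1 union(s), 1 star(s)
chars contribute 4×2 = 8; each union adds +2; each star adds +2
Total: 8 + 2 + 2 = 12 states


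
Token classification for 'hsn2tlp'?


Pattern: letter/underscore followed by alphanumerics, not a keyword
Type: IDENTIFIER


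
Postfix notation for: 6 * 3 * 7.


Left to right (same or higher precedence on left)
Postfix: 6 3 * 7 *


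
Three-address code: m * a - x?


Break into single-operator statements:
t1 = m * a
t2 = t1 - x


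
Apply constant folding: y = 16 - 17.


16 - 17 = -1 at compile time
Optimized: y = -1


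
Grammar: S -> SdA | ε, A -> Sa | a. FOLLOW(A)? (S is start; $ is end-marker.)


$ ∈ FOLLOW(S). For each A -> αBβ: add FIRST(β)\{ε} to FOLLOW(B); if β nullable, add FOLLOW(A).
FOLLOW(A) = {$, a, d}


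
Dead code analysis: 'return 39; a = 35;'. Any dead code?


statement follows a return and is unreachable
Dead: 'a = 35'


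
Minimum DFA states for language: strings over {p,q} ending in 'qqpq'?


Track the longest suffix of input matching a prefix of 'qqpq': 5 classes (prefixes of length 0..4)
Minimal DFA: 5 states


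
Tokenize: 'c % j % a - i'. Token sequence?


Scan left to right, longest-match per lexeme
Tokens: ID(c), OP(%), ID(j), OP(%), ID(a), OP(-), ID(i)


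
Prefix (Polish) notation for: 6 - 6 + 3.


left-to-right (same/higher precedence on left): tree is (+ (- 6 6) 3)
Prefix: + - 6 6 3


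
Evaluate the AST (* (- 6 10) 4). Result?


Evaluate inner: (- 6 10) = -4
Evaluate root: (* -4 4) = -16
Result: -16


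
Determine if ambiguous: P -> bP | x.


right-linear, alternatives start with distinct terminals 'b' vs 'x': unique leftmost derivation
Unambiguous


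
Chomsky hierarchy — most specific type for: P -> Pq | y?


Left-linear: every RHS is a terminal or one nonterminal followed by a terminal
Classification: Type 3 (Regular)


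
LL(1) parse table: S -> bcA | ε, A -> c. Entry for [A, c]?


For [A, c]: 'c' ∈ FIRST(c)
Entry: A -> c


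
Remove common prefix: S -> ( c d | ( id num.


Common prefix: '('
Factored: S -> ( S', S' -> c d | id num


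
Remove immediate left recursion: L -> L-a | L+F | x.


Left-recursive alternatives: L-a, L+F; non-recursive: x
Introduce L': L -> xL', L' -> -aL' | +FL' | ε


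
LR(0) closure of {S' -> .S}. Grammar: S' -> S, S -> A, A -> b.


Start: S' -> .S
For each item with dot before a nonterminal B, add B -> .γ for every B-production
Closure: [S' -> .S, S -> .A, A -> .b]


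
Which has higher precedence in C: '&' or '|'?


'&' is bitwise AND (level 5); '|' is bitwise OR (level 3)
Higher level binds tighter
'&' has higher precedence than '|'


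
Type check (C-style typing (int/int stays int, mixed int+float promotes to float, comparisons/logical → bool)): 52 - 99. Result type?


Operand types: int - int
Rule: mixed int/float promotes to float; int/int stays int
Result type: int


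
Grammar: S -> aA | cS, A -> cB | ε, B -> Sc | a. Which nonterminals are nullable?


A nonterminal is nullable iff some alternative derives ε (directly, or every symbol in it is nullable)
Nullable: {A}


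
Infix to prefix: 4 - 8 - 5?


left-to-right (same/higher precedence on left): tree is (- (- 4 8) 5)
Prefix: - - 4 8 5


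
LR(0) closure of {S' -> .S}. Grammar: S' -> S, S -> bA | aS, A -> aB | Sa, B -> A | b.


Start: S' -> .S
For each item with dot before a nonterminal B, add B -> .γ for every B-production
Closure: [S' -> .S, S -> .bA, S -> .aS]


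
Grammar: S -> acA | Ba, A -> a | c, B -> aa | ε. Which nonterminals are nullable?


A nonterminal is nullable iff some alternative derives ε (directly, or every symbol in it is nullable)
Nullable: {B}


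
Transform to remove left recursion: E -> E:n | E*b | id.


Left-recursive alternatives: E:n, E*b; non-recursive: id
Introduce E': E -> idE', E' -> :nE' | *bE' | ε


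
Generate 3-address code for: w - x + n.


Break into single-operator statements:
t1 = w - x
t2 = t1 + n


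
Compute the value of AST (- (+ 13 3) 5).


Evaluate inner: (+ 13 3) = 16
Evaluate root: (- 16 5) = 11
Result: 11


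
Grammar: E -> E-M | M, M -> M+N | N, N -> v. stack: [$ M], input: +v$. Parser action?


shift '+' to continue M -> M+N
Action: shift


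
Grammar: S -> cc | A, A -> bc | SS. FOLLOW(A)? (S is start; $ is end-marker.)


$ ∈ FOLLOW(S). For each A -> αBβ: add FIRST(β)\{ε} to FOLLOW(B); if β nullable, add FOLLOW(A).
FOLLOW(A) = {$, b, c}


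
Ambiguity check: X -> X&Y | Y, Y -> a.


precedence layered via separate nonterminal Y: deterministic
Unambiguous


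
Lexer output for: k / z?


Scan left to right, longest-match per lexeme
Tokens: ID(k), OP(/), ID(z)


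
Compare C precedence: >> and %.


'%' is multiplicative (level 10); '>>' is shift (level 8)
Higher level binds tighter
'%' has higher precedence than '>>'


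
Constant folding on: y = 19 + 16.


19 + 16 = 35 at compile time
Optimized: y = 35


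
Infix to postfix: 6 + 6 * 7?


* has higher precedence, evaluate 6*7 first
Postfix: 6 6 7 * +


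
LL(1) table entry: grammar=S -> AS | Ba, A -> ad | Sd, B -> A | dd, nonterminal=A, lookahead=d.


For [A, d]: 'd' ∈ FIRST(Sd)
Entry: A -> Sd


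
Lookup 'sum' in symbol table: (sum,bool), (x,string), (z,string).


Lookup 'sum' → type bool


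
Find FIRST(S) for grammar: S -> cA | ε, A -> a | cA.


Per alternative of S: FIRST(cA) = {c}; FIRST(ε) = {ε}
FIRST(S) = {c, ε}


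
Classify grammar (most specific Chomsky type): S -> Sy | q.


Left-linear: every RHS is a terminal or one nonterminal followed by a terminal
Classification: Type 3 (Regular)


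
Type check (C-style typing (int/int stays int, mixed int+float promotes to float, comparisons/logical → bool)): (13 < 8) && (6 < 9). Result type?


Operand types: bool && bool
Rule: logical operators take bool operands and yield bool
Result type: bool


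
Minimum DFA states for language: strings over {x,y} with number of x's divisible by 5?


Track (count of x) mod 5: states 0..4, accept at 0
Minimal DFA: 5 states


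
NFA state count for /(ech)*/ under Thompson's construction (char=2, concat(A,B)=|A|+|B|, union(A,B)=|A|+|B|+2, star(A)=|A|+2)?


Syntax tree has 3 char leaf(s), 0 union(s), 1 star(s)
chars contribute 3×2 = 6; each union adds +2; each star adds +2
Total: 6 + 0 + 2 = 8 states


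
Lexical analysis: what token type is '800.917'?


Pattern: digits with a decimal point
Type: FLOAT_LITERAL


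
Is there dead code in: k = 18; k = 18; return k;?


first assignment to k is overwritten before any read
Dead: 'k = 18'


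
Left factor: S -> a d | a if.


Common prefix: 'a'
Factored: S -> a S', S' -> d | if


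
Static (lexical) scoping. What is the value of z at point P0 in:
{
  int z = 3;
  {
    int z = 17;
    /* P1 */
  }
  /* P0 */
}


z declared in the same block as P0
z = 3


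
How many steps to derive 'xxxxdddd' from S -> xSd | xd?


Derivation: S => xSd => xxSdd => xxxSddd => xxxxdddd
Steps: 4


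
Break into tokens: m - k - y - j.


Scan left to right, longest-match per lexeme
Tokens: ID(m), OP(-), ID(k), OP(-), ID(y), OP(-), ID(j)


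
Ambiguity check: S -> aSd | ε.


balanced a^n…d^n: each string has a unique parse
Unambiguous


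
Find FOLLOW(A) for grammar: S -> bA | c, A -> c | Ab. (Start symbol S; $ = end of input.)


$ ∈ FOLLOW(S). For each A -> αBβ: add FIRST(β)\{ε} to FOLLOW(B); if β nullable, add FOLLOW(A).
FOLLOW(A) = {$, b}


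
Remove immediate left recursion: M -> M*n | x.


Left-recursive alternatives: M*n; non-recursive: x
Introduce M': M -> xM', M' -> *nM' | ε


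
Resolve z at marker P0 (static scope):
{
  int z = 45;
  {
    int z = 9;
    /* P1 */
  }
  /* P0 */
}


z declared in the same block as P0
z = 45


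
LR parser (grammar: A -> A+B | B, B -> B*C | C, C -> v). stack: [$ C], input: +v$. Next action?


'C' (not preceded by B*) is the handle for B -> C
Action: reduce (B -> C)


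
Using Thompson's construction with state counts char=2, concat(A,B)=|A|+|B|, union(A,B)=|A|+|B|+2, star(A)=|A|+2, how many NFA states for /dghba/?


Syntax tree has 5 char leaf(s), 0 union(s), 0 star(s)
chars contribute 5×2 = 10; each union adds +2; each star adds +2
Total: 10 + 0 + 0 = 10 states


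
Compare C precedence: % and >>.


'%' is multiplicative (level 10); '>>' is shift (level 8)
Higher level binds tighter
'%' has higher precedence than '>>'


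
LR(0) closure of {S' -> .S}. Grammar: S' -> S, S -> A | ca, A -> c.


Start: S' -> .S
For each item with dot before a nonterminal B, add B -> .γ for every B-production
Closure: [S' -> .S, S -> .A, S -> .ca, A -> .c]


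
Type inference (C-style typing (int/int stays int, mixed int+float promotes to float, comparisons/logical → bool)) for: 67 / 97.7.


Operand types: int / float
Rule: mixed int/float promotes to float; int/int stays int
Result type: float


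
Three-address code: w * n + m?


Break into single-operator statements:
t1 = w * n
t2 = t1 + m


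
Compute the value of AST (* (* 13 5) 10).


Evaluate inner: (* 13 5) = 65
Evaluate root: (* 65 10) = 650
Result: 650


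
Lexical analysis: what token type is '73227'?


Pattern: digits only
Type: INTEGER_LITERAL


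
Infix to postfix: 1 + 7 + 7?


Left to right (same or higher precedence on left)
Postfix: 1 7 + 7 +


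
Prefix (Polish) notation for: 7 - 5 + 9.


left-to-right (same/higher precedence on left): tree is (+ (- 7 5) 9)
Prefix: + - 7 5 9


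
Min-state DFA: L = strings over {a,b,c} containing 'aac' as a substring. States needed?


KMP-style automaton: 3 progress states + 1 absorbing accept = 4
Minimal DFA: 4 states


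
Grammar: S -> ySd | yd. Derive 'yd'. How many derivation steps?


Derivation: S => yd
Steps: 1


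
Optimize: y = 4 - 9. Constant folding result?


4 - 9 = -5 at compile time
Optimized: y = -5


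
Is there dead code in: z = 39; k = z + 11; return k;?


z is read by k's definition; k is returned
No dead code


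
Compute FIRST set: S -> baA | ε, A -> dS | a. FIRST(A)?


Per alternative of A: FIRST(dS) = {d}; FIRST(a) = {a}
FIRST(A) = {a, d}


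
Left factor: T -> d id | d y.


Common prefix: 'd'
Factored: T -> d T', T' -> id | y


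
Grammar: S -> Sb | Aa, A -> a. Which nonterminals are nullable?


A nonterminal is nullable iff some alternative derives ε (directly, or every symbol in it is nullable)
Nullable: {}


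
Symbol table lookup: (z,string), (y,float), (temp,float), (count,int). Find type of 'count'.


Lookup 'count' → type int


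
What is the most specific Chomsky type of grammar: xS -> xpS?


LHS has context (more than one symbol) and |LHS| ≤ |RHS|
Classification: Type 1 (Context-Sensitive)


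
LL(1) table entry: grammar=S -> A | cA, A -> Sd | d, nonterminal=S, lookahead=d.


For [S, d]: 'd' ∈ FIRST(A)
Entry: S -> A


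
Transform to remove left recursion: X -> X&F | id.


Left-recursive alternatives: X&F; non-recursive: id
Introduce X': X -> idX', X' -> &FX' | ε


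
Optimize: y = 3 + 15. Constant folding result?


3 + 15 = 18 at compile time
Optimized: y = 18


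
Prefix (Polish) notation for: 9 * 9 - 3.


left-to-right (same/higher precedence on left): tree is (- (* 9 9) 3)
Prefix: - * 9 9 3


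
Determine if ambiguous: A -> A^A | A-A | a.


'a^a-a' has two parse trees (no precedence encoded between ^ and -)
Ambiguous


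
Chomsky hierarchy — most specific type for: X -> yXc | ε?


Single nonterminal LHS, but y^n c^n is not regular
Classification: Type 2 (Context-Free)


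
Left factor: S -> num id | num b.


Common prefix: 'num'
Factored: S -> num S', S' -> id | b


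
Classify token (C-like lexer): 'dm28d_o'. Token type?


Pattern: letter/underscore followed by alphanumerics, not a keyword
Type: IDENTIFIER


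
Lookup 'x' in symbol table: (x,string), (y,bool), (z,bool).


Lookup 'x' → type string


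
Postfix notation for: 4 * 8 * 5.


Left to right (same or higher precedence on left)
Postfix: 4 8 * 5 *


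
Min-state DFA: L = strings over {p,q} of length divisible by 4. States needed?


Track length mod 4: states 0..3, accept at 0
Minimal DFA: 4 states


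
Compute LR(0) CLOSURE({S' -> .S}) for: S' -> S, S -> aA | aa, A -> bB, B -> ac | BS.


Start: S' -> .S
For each item with dot before a nonterminal B, add B -> .γ for every B-production
Closure: [S' -> .S, S -> .aA, S -> .aa]


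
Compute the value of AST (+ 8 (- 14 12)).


Evaluate inner: (- 14 12) = 2
Evaluate root: (+ 8 2) = 10
Result: 10


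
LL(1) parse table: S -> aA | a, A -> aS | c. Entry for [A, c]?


For [A, c]: 'c' ∈ FIRST(c)
Entry: A -> c


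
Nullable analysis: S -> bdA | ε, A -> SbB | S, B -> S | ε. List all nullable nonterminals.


A nonterminal is nullable iff some alternative derives ε (directly, or every symbol in it is nullable)
Nullable: {A, B, S}


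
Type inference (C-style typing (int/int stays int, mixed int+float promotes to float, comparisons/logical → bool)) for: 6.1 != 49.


Operand types: float != int
Rule: comparison yields bool
Result type: bool


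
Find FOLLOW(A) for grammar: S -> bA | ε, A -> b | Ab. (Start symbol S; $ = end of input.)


$ ∈ FOLLOW(S). For each A -> αBβ: add FIRST(β)\{ε} to FOLLOW(B); if β nullable, add FOLLOW(A).
FOLLOW(A) = {$, b}


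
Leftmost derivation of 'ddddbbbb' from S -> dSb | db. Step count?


Derivation: S => dSb => ddSbb => dddSbbb => ddddbbbb
Steps: 4


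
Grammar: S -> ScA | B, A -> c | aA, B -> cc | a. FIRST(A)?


Per alternative of A: FIRST(c) = {c}; FIRST(aA) = {a}
FIRST(A) = {a, c}


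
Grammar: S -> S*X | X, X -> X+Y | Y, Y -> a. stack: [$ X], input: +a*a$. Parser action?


shift '+' to continue X -> X+Y
Action: shift


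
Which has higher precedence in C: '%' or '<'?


'%' is multiplicative (level 10); '<' is relational (level 7)
Higher level binds tighter
'%' has higher precedence than '<'


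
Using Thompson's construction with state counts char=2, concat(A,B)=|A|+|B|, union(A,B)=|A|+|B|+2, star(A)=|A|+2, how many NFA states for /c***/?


Syntax tree has 1 char leaf(s), 0 union(s), 3 star(s)
chars contribute 1×2 = 2; each union adds +2; each star adds +2
Total: 2 + 0 + 6 = 8 states


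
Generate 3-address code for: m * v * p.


Break into single-operator statements:
t1 = m * v
t2 = t1 * p


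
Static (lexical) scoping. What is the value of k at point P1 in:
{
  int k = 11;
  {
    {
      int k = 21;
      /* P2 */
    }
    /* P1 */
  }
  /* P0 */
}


P1's block does not declare k; resolves to the enclosing declaration at depth 0
k = 11


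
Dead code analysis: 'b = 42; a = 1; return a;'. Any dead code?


b is assigned but never read
Dead: 'b = 42'


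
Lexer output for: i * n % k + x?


Scan left to right, longest-match per lexeme
Tokens: ID(i), OP(*), ID(n), OP(%), ID(k), OP(+), ID(x)


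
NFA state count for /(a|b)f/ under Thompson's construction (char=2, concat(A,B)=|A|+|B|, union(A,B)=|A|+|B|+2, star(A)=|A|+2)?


Syntax tree has 3 char leaf(s), 1 union(s), 0 star(s)
chars contribute 3×2 = 6; each union adds +2; each star adds +2
Total: 6 + 2 + 0 = 8 states


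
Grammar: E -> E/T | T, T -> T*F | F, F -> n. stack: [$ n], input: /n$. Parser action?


'n' on top is the handle for F -> n
Action: reduce (F -> n)


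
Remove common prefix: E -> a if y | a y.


Common prefix: 'a'
Factored: E -> a E', E' -> if y | y


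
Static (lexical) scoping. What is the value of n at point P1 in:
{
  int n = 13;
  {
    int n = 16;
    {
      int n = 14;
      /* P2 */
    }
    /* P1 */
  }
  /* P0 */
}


n declared in the same block as P1
n = 16


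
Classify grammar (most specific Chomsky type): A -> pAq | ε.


Single nonterminal LHS, but p^n q^n is not regular
Classification: Type 2 (Context-Free)


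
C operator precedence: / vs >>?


'/' is multiplicative (level 10); '>>' is shift (level 8)
Higher level binds tighter
'/' has higher precedence than '>>'


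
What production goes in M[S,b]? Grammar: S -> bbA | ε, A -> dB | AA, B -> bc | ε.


For [S, b]: 'b' ∈ FIRST(bbA)
Entry: S -> bbA


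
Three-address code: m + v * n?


Break into single-operator statements:
t1 = v * n
t2 = m + t1


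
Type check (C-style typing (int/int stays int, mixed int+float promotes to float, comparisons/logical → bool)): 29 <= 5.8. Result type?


Operand types: int <= float
Rule: comparison yields bool
Result type: bool


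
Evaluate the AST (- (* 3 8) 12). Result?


Evaluate inner: (* 3 8) = 24
Evaluate root: (- 24 12) = 12
Result: 12


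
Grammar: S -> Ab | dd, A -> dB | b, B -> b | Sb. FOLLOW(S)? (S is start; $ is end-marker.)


$ ∈ FOLLOW(S). For each A -> αBβ: add FIRST(β)\{ε} to FOLLOW(B); if β nullable, add FOLLOW(A).
FOLLOW(S) = {$, b}


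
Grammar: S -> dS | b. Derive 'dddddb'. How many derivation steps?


Derivation: S => dS => ddS => dddS => ddddS => dddddS => dddddb
Steps: 6


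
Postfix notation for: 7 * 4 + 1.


Left to right (same or higher precedence on left)
Postfix: 7 4 * 1 +


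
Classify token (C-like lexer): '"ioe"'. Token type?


Pattern: double-quoted sequence
Type: STRING_LITERAL


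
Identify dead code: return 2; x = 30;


statement follows a return and is unreachable
Dead: 'x = 30'


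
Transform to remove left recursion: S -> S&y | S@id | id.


Left-recursive alternatives: S&y, S@id; non-recursive: id
Introduce S': S -> idS', S' -> &yS' | @idS' | ε


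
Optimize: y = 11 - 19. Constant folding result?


11 - 19 = -8 at compile time
Optimized: y = -8


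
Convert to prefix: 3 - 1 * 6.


'*' binds tighter: tree is (- 3 (* 1 6))
Prefix: - 3 * 1 6


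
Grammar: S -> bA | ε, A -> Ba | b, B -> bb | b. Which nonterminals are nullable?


A nonterminal is nullable iff some alternative derives ε (directly, or every symbol in it is nullable)
Nullable: {S}


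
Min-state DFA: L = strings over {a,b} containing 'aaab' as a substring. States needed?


KMP-style automaton: 4 progress states + 1 absorbing accept = 5
Minimal DFA: 5 states


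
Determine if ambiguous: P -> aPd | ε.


balanced a^n…d^n: each string has a unique parse
Unambiguous


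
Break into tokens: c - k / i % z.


Scan left to right, longest-match per lexeme
Tokens: ID(c), OP(-), ID(k), OP(/), ID(i), OP(%), ID(z)


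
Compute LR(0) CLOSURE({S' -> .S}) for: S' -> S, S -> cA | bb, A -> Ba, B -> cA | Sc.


Start: S' -> .S
For each item with dot before a nonterminal B, add B -> .γ for every B-production
Closure: [S' -> .S, S -> .cA, S -> .bb]


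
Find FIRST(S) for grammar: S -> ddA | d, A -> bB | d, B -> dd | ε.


Per alternative of S: FIRST(ddA) = {d}; FIRST(d) = {d}
FIRST(S) = {d}


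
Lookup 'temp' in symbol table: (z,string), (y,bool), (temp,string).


Lookup 'temp' → type string


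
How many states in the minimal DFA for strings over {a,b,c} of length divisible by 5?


Track length mod 5: states 0..4, accept at 0
Minimal DFA: 5 states


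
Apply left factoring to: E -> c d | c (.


Common prefix: 'c'
Factored: E -> c E', E' -> d | (


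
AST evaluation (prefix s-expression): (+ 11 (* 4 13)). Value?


Evaluate inner: (* 4 13) = 52
Evaluate root: (+ 11 52) = 63
Result: 63


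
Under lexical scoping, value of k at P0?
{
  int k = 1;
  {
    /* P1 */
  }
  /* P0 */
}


k declared in the same block as P0
k = 1


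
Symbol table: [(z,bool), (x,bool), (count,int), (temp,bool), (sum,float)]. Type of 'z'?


Lookup 'z' → type bool


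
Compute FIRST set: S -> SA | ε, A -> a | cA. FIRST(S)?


Per alternative of S: FIRST(SA) = {a, c}; FIRST(ε) = {ε}
FIRST(S) = {a, c, ε}


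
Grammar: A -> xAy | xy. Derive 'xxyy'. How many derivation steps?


Derivation: A => xAy => xxyy
Steps: 2


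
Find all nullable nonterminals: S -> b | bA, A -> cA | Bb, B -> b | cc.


A nonterminal is nullable iff some alternative derives ε (directly, or every symbol in it is nullable)
Nullable: {}


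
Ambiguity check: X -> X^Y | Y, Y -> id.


precedence layered via separate nonterminal Y: deterministic
Unambiguous


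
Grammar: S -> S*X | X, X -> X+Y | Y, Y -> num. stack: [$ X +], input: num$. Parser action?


no handle; shift 'num'
Action: shift


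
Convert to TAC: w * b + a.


Break into single-operator statements:
t1 = w * b
t2 = t1 + a


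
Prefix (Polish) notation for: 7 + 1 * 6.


'*' binds tighter: tree is (+ 7 (* 1 6))
Prefix: + 7 * 1 6


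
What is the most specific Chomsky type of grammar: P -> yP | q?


Right-linear: every RHS is a terminal or a terminal followed by one nonterminal
Classification: Type 3 (Regular)


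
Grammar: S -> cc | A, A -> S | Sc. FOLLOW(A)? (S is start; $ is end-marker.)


$ ∈ FOLLOW(S). For each A -> αBβ: add FIRST(β)\{ε} to FOLLOW(B); if β nullable, add FOLLOW(A).
FOLLOW(A) = {$, c}


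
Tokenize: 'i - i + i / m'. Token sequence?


Scan left to right, longest-match per lexeme
Tokens: ID(i), OP(-), ID(i), OP(+), ID(i), OP(/), ID(m)


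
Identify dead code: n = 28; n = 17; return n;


first assignment to n is overwritten before any read
Dead: 'n = 28'


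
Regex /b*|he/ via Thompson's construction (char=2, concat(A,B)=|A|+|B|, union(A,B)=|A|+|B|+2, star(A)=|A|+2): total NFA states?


Syntax tree has 3 char leaf(s), 1 union(s), 1 star(s)
chars contribute 3×2 = 6; each union adds +2; each star adds +2
Total: 6 + 2 + 2 = 10 states


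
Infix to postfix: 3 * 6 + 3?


Left to right (same or higher precedence on left)
Postfix: 3 6 * 3 +


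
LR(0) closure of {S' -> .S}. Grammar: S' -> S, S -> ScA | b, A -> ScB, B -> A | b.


Start: S' -> .S
For each item with dot before a nonterminal B, add B -> .γ for every B-production
Closure: [S' -> .S, S -> .ScA, S -> .b]


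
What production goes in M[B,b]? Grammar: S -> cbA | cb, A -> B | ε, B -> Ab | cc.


For [B, b]: 'b' ∈ FIRST(Ab)
Entry: B -> Ab


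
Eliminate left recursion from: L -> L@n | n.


Left-recursive alternatives: L@n; non-recursive: n
Introduce L': L -> nL', L' -> @nL' | ε


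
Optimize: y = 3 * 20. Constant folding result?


3 * 20 = 60 at compile time
Optimized: y = 60


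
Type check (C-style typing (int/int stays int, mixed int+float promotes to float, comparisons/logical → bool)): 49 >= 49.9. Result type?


Operand types: int >= float
Rule: comparison yields bool
Result type: bool


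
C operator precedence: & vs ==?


'==' is equality (level 6); '&' is bitwise AND (level 5)
Higher level binds tighter
'==' has higher precedence than '&'


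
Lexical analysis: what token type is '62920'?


Pattern: digits only
Type: INTEGER_LITERAL


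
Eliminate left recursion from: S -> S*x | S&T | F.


Left-recursive alternatives: S*x, S&T; non-recursive: F
Introduce S': S -> FS', S' -> *xS' | &TS' | ε


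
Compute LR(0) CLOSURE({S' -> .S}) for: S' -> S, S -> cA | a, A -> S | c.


Start: S' -> .S
For each item with dot before a nonterminal B, add B -> .γ for every B-production
Closure: [S' -> .S, S -> .cA, S -> .a]


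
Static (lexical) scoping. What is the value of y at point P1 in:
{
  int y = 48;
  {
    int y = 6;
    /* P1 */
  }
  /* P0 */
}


y declared in the same block as P1
y = 6


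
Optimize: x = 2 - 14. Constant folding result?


2 - 14 = -12 at compile time
Optimized: x = -12


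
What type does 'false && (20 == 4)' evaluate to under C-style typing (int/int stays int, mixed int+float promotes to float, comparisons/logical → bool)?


Operand types: bool && bool
Rule: logical operators take bool operands and yield bool
Result type: bool


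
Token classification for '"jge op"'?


Pattern: double-quoted sequence
Type: STRING_LITERAL


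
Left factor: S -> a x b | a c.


Common prefix: 'a'
Factored: S -> a S', S' -> x b | c


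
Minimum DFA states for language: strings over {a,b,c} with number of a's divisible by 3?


Track (count of a) mod 3: states 0..2, accept at 0
Minimal DFA: 3 states


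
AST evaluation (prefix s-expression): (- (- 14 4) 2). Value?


Evaluate inner: (- 14 4) = 10
Evaluate root: (- 10 2) = 8
Result: 8


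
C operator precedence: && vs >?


'>' is relational (level 7); '&&' is logical AND (level 2)
Higher level binds tighter
'>' has higher precedence than '&&'


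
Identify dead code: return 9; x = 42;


statement follows a return and is unreachable
Dead: 'x = 42'


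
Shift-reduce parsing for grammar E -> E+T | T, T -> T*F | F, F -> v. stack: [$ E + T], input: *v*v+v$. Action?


'*' can extend T; shift to build T -> T*F
Action: shift


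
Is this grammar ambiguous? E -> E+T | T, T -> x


precedence layered via separate nonterminal T: deterministic
Unambiguous


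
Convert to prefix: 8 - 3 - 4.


left-to-right (same/higher precedence on left): tree is (- (- 8 3) 4)
Prefix: - - 8 3 4


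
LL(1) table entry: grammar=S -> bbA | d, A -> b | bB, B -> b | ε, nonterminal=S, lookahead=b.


For [S, b]: 'b' ∈ FIRST(bbA)
Entry: S -> bbA


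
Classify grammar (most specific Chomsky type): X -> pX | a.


Right-linear: every RHS is a terminal or a terminal followed by one nonterminal
Classification: Type 3 (Regular)


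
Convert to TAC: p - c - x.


Break into single-operator statements:
t1 = p - c
t2 = t1 - x


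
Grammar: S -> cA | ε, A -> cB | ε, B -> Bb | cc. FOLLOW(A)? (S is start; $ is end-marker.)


$ ∈ FOLLOW(S). For each A -> αBβ: add FIRST(β)\{ε} to FOLLOW(B); if β nullable, add FOLLOW(A).
FOLLOW(A) = {$}


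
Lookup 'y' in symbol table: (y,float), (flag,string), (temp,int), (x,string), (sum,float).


Lookup 'y' → type float


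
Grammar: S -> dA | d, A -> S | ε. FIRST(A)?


Per alternative of A: FIRST(S) = {d}; FIRST(ε) = {ε}
FIRST(A) = {d, ε}


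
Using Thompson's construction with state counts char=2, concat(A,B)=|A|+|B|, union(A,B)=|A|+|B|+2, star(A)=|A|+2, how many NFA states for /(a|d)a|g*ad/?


Syntax tree has 6 char leaf(s), 2 union(s), 1 star(s)
chars contribute 6×2 = 12; each union adds +2; each star adds +2
Total: 12 + 4 + 2 = 18 states


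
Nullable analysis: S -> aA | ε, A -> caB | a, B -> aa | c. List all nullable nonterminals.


A nonterminal is nullable iff some alternative derives ε (directly, or every symbol in it is nullable)
Nullable: {S}


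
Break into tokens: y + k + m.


Scan left to right, longest-match per lexeme
Tokens: ID(y), OP(+), ID(k), OP(+), ID(m)


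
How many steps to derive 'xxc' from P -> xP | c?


Derivation: P => xP => xxP => xxc
Steps: 3


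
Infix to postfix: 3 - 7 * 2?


* has higher precedence, evaluate 7*2 first
Postfix: 3 7 2 * -


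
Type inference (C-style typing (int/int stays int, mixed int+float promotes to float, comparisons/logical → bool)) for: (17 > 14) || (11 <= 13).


Operand types: bool || bool
Rule: logical operators take bool operands and yield bool
Result type: bool


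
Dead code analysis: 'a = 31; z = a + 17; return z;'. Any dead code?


a is read by z's definition; z is returned
No dead code


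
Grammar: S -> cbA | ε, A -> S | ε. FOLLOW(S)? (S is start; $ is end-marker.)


$ ∈ FOLLOW(S). For each A -> αBβ: add FIRST(β)\{ε} to FOLLOW(B); if β nullable, add FOLLOW(A).
FOLLOW(S) = {$}


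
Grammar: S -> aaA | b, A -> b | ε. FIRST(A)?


Per alternative of A: FIRST(b) = {b}; FIRST(ε) = {ε}
FIRST(A) = {b, ε}


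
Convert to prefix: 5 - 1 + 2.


left-to-right (same/higher precedence on left): tree is (+ (- 5 1) 2)
Prefix: + - 5 1 2


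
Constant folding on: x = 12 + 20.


12 + 20 = 32 at compile time
Optimized: x = 32


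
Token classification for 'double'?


Pattern: reserved word
Type: KEYWORD


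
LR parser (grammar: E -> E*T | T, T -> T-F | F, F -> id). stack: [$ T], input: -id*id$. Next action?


shift '-' to continue T -> T-F
Action: shift


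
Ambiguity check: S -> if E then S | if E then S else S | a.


dangling else: 'if E then if E then a else a' parses two ways
Ambiguous


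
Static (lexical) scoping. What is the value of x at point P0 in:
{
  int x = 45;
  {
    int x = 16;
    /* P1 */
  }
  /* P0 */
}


x declared in the same block as P0
x = 45


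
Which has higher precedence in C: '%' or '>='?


'%' is multiplicative (level 10); '>=' is relational (level 7)
Higher level binds tighter
'%' has higher precedence than '>='


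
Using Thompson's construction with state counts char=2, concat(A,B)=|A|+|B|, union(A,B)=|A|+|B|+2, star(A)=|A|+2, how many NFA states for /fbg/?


Syntax tree has 3 char leaf(s), 0 union(s), 0 star(s)
chars contribute 3×2 = 6; each union adds +2; each star adds +2
Total: 6 + 0 + 0 = 6 states


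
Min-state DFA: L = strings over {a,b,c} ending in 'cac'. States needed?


Track the longest suffix of input matching a prefix of 'cac': 4 classes (prefixes of length 0..3)
Minimal DFA: 4 states


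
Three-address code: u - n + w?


Break into single-operator statements:
t1 = u - n
t2 = t1 + w


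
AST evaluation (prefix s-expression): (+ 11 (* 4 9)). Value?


Evaluate inner: (* 4 9) = 36
Evaluate root: (+ 11 36) = 47
Result: 47


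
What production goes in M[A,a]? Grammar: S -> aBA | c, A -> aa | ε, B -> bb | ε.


For [A, a]: 'a' ∈ FIRST(aa)
Entry: A -> aa


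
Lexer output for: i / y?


Scan left to right, longest-match per lexeme
Tokens: ID(i), OP(/), ID(y)


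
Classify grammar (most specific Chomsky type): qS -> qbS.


LHS has context (more than one symbol) and |LHS| ≤ |RHS|
Classification: Type 1 (Context-Sensitive)


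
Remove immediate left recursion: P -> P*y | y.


Left-recursive alternatives: P*y; non-recursive: y
Introduce P': P -> yP', P' -> *yP' | ε


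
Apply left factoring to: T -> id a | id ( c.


Common prefix: 'id'
Factored: T -> id T', T' -> a | ( c


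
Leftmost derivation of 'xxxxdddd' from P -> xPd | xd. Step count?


Derivation: P => xPd => xxPdd => xxxPddd => xxxxdddd
Steps: 4


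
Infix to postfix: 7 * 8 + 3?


Left to right (same or higher precedence on left)
Postfix: 7 8 * 3 +


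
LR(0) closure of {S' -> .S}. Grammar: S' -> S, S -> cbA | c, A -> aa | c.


Start: S' -> .S
For each item with dot before a nonterminal B, add B -> .γ for every B-production
Closure: [S' -> .S, S -> .cbA, S -> .c]


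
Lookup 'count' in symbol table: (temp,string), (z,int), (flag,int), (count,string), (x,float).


Lookup 'count' → type string


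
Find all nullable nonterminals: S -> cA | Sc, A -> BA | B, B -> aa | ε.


A nonterminal is nullable iff some alternative derives ε (directly, or every symbol in it is nullable)
Nullable: {A, B}


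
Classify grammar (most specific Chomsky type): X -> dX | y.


Right-linear: every RHS is a terminal or a terminal followed by one nonterminal
Classification: Type 3 (Regular)


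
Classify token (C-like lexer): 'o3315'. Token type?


Pattern: letter/underscore followed by alphanumerics, not a keyword
Type: IDENTIFIER


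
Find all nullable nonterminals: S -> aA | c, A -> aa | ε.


A nonterminal is nullable iff some alternative derives ε (directly, or every symbol in it is nullable)
Nullable: {A}


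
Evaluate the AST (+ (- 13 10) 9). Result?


Evaluate inner: (- 13 10) = 3
Evaluate root: (+ 3 9) = 12
Result: 12


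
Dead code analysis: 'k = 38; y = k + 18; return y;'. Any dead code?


k is read by y's definition; y is returned
No dead code


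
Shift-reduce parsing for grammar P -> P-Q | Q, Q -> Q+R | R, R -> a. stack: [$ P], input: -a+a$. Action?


shift '-' to continue P -> P-Q
Action: shift


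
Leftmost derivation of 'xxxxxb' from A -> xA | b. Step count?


Derivation: A => xA => xxA => xxxA => xxxxA => xxxxxA => xxxxxb
Steps: 6


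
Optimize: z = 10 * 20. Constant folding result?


10 * 20 = 200 at compile time
Optimized: z = 200


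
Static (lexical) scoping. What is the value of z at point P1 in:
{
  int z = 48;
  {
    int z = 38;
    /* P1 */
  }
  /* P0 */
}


z declared in the same block as P1
z = 38


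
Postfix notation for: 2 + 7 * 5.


* has higher precedence, evaluate 7*5 first
Postfix: 2 7 5 * +


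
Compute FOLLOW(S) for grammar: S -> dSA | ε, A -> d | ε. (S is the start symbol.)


$ ∈ FOLLOW(S). For each A -> αBβ: add FIRST(β)\{ε} to FOLLOW(B); if β nullable, add FOLLOW(A).
FOLLOW(S) = {$, d}


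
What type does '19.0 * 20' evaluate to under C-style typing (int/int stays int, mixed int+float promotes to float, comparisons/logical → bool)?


Operand types: float * int
Rule: mixed int/float promotes to float; int/int stays int
Result type: float


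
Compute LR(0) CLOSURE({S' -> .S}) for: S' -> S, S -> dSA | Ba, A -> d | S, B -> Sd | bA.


Start: S' -> .S
For each item with dot before a nonterminal B, add B -> .γ for every B-production
Closure: [S' -> .S, S -> .dSA, S -> .Ba, B -> .Sd, B -> .bA]


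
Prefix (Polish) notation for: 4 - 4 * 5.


'*' binds tighter: tree is (- 4 (* 4 5))
Prefix: - 4 * 4 5


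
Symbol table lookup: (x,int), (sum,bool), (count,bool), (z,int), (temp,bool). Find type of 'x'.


Lookup 'x' → type int


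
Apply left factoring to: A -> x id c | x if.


Common prefix: 'x'
Factored: A -> x A', A' -> id c | if


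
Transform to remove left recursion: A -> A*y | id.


Left-recursive alternatives: A*y; non-recursive: id
Introduce A': A -> idA', A' -> *yA' | ε


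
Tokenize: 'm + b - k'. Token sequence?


Scan left to right, longest-match per lexeme
Tokens: ID(m), OP(+), ID(b), OP(-), ID(k)


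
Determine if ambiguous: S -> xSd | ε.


balanced x^n…d^n: each string has a unique parse
Unambiguous


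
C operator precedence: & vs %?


'%' is multiplicative (level 10); '&' is bitwise AND (level 5)
Higher level binds tighter
'%' has higher precedence than '&'


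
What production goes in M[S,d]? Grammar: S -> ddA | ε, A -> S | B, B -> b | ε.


For [S, d]: 'd' ∈ FIRST(ddA)
Entry: S -> ddA


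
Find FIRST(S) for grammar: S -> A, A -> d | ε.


Per alternative of S: FIRST(A) = {d, ε}
FIRST(S) = {d, ε}


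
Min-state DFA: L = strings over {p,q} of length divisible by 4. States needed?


Track length mod 4: states 0..3, accept at 0
Minimal DFA: 4 states


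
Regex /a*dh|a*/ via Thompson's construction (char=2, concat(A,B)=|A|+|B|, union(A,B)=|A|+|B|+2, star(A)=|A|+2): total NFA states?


Syntax tree has 4 char leaf(s), 1 union(s), 2 star(s)
chars contribute 4×2 = 8; each union adds +2; each star adds +2
Total: 8 + 2 + 4 = 14 states


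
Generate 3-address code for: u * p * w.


Break into single-operator statements:
t1 = u * p
t2 = t1 * w


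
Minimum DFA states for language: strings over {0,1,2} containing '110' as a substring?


KMP-style automaton: 3 progress states + 1 absorbing accept = 4
Minimal DFA: 4 states


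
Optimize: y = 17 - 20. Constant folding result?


17 - 20 = -3 at compile time
Optimized: y = -3


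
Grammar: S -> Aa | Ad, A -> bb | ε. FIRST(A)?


Per alternative of A: FIRST(bb) = {b}; FIRST(ε) = {ε}
FIRST(A) = {b, ε}


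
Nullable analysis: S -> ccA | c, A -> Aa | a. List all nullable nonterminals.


A nonterminal is nullable iff some alternative derives ε (directly, or every symbol in it is nullable)
Nullable: {}


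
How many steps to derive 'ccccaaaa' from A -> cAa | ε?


Derivation: A => cAa => ccAaa => cccAaaa => ccccAaaaa => ccccaaaa
Steps: 5


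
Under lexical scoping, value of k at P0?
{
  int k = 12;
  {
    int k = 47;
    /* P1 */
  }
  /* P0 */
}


k declared in the same block as P0
k = 12
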